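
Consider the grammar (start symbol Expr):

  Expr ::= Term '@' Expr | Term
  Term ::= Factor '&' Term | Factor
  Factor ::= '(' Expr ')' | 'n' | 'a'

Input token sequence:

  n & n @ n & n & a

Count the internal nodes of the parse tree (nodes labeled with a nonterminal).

[Expr [Term [Factor n] & [Term [Factor n]]] @ [Expr [Term [Factor n] & [Term [Factor n] & [Term [Factor a]]]]]]

12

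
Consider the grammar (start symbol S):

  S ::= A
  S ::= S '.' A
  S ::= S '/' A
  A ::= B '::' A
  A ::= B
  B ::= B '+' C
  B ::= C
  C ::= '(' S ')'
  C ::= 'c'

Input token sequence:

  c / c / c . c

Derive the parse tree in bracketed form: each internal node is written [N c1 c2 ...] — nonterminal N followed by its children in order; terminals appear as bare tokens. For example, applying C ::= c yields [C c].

[S [S [S [S [A [B [C c]]]] / [A [B [C c]]]] / [A [B [C c]]]] . [A [B [C c]]]]

S
S . A
S / A . A
S / A / A . A
A / A / A . A
B / A / A . A
C / A / A . A
c / A / A . A
c / B / A . A
c / C / A . A
c / c / A . A
c / c / B . A
c / c / C . A
c / c / c . A
c / c / c . B
c / c / c . C
c / c / c . c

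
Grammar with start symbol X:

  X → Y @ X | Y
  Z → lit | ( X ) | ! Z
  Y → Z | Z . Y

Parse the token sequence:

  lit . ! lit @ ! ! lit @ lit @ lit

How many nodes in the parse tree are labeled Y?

5

[X [Y [Z lit] . [Y [Z ! [Z lit]]]] @ [X [Y [Z ! [Z ! [Z lit]]]] @ [X [Y [Z lit]] @ [X [Y [Z lit]]]]]]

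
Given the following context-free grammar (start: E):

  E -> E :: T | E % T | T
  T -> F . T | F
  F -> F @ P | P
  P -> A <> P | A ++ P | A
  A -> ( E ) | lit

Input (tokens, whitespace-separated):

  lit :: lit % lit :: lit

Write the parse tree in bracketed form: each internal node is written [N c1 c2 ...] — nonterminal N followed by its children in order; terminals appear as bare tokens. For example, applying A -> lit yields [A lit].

E
E :: T
E % T :: T
E :: T % T :: T
T :: T % T :: T
F :: T % T :: T
P :: T % T :: T
A :: T % T :: T
lit :: T % T :: T
lit :: F % T :: T
lit :: P % T :: T
lit :: A % T :: T
lit :: lit % T :: T
lit :: lit % F :: T
lit :: lit % P :: T
lit :: lit % A :: T
lit :: lit % lit :: T
lit :: lit % lit :: F
lit :: lit % lit :: P
lit :: lit % lit :: A
lit :: lit % lit :: lit

[E [E [E [E [T [F [P [A lit]]]]] :: [T [F [P [A lit]]]]] % [T [F [P [A lit]]]]] :: [T [F [P [A lit]]]]]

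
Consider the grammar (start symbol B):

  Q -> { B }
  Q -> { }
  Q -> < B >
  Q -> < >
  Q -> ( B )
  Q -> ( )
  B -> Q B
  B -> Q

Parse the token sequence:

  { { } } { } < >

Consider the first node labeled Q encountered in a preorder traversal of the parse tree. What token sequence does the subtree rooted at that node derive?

{ { } }

[B [Q { [B [Q { }]] }] [B [Q { }] [B [Q < >]]]]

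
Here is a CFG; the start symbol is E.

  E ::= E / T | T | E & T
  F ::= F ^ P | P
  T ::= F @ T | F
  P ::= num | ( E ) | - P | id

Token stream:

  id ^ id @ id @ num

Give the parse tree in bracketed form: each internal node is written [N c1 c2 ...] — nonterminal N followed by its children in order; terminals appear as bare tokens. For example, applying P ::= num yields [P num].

E
T
F @ T
F ^ P @ T
P ^ P @ T
id ^ P @ T
id ^ id @ T
id ^ id @ F @ T
id ^ id @ P @ T
id ^ id @ id @ T
id ^ id @ id @ F
id ^ id @ id @ P
id ^ id @ id @ num

[E [T [F [F [P id]] ^ [P id]] @ [T [F [P id]] @ [T [F [P num]]]]]]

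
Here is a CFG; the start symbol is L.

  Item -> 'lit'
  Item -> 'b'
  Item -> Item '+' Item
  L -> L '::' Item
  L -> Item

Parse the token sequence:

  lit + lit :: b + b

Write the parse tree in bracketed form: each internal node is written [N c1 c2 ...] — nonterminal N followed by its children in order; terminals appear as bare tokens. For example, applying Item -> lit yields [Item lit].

L
L :: Item
Item :: Item
Item + Item :: Item
lit + Item :: Item
lit + lit :: Item
lit + lit :: Item + Item
lit + lit :: b + Item
lit + lit :: b + b

[L [L [Item [Item lit] + [Item lit]]] :: [Item [Item b] + [Item b]]]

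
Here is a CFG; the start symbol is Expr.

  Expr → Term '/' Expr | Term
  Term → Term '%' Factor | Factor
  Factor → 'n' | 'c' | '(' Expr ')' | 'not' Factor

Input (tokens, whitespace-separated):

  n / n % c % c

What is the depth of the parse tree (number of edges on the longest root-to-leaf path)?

[Expr [Term [Factor n]] / [Expr [Term [Term [Term [Factor n]] % [Factor c]] % [Factor c]]]]

6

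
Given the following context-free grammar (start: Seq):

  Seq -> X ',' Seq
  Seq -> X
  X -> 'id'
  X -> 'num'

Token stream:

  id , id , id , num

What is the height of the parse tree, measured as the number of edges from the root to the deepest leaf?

[Seq [X id] , [Seq [X id] , [Seq [X id] , [Seq [X num]]]]]

5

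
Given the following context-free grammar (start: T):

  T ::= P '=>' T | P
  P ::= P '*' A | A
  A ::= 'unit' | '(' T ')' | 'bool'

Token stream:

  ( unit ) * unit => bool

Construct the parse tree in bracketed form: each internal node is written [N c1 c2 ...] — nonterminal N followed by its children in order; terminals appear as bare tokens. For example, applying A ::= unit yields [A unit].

[T [P [P [A ( [T [P [A unit]]] )]] * [A unit]] => [T [P [A bool]]]]

T
P => T
P * A => T
A * A => T
( T ) * A => T
( P ) * A => T
( A ) * A => T
( unit ) * A => T
( unit ) * unit => T
( unit ) * unit => P
( unit ) * unit => A
( unit ) * unit => bool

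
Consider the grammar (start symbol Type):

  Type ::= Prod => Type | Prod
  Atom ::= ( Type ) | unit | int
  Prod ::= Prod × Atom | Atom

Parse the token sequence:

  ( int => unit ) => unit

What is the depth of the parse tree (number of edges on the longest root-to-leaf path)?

7

[Type [Prod [Atom ( [Type [Prod [Atom int]] => [Type [Prod [Atom unit]]]] )]] => [Type [Prod [Atom unit]]]]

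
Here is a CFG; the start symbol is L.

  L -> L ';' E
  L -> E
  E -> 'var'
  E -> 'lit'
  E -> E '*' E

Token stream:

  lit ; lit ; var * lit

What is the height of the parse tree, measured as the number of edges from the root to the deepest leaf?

[L [L [L [E lit]] ; [E lit]] ; [E [E var] * [E lit]]]

4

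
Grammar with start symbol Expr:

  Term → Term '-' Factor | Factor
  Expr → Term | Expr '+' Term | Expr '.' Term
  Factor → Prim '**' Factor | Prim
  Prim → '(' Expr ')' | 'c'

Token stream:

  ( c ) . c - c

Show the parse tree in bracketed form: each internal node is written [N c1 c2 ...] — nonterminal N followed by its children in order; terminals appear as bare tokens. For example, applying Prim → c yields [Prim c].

Expr
Expr . Term
Term . Term
Factor . Term
Prim . Term
( Expr ) . Term
( Term ) . Term
( Factor ) . Term
( Prim ) . Term
( c ) . Term
( c ) . Term - Factor
( c ) . Factor - Factor
( c ) . Prim - Factor
( c ) . c - Factor
( c ) . c - Prim
( c ) . c - c

[Expr [Expr [Term [Factor [Prim ( [Expr [Term [Factor [Prim c]]]] )]]]] . [Term [Term [Factor [Prim c]]] - [Factor [Prim c]]]]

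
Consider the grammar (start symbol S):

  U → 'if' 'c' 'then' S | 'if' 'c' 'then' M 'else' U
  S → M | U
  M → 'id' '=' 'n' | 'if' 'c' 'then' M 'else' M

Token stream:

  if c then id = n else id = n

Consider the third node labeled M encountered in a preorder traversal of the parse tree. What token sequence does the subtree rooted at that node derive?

id = n

[S [M if c then [M id = n] else [M id = n]]]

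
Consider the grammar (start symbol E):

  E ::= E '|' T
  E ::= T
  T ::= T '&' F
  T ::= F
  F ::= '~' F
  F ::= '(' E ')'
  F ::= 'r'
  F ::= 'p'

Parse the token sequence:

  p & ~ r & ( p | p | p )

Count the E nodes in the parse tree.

4

[E [T [T [T [F p]] & [F ~ [F r]]] & [F ( [E [E [E [T [F p]]] | [T [F p]]] | [T [F p]]] )]]]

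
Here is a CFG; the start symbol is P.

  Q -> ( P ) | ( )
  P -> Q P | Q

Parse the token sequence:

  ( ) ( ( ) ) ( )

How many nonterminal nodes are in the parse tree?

8

[P [Q ( )] [P [Q ( [P [Q ( )]] )] [P [Q ( )]]]]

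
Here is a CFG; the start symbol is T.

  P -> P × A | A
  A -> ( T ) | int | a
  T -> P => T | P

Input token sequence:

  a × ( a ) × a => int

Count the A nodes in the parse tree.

5

[T [P [P [P [A a]] × [A ( [T [P [A a]]] )]] × [A a]] => [T [P [A int]]]]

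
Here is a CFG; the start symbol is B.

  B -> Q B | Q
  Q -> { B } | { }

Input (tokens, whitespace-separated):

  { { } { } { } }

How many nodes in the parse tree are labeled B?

4

[B [Q { [B [Q { }] [B [Q { }] [B [Q { }]]]] }]]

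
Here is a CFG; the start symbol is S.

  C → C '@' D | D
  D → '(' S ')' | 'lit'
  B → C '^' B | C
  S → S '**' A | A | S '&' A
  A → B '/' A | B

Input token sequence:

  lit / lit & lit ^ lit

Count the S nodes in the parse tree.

[S [S [A [B [C [D lit]]] / [A [B [C [D lit]]]]]] & [A [B [C [D lit]] ^ [B [C [D lit]]]]]]

2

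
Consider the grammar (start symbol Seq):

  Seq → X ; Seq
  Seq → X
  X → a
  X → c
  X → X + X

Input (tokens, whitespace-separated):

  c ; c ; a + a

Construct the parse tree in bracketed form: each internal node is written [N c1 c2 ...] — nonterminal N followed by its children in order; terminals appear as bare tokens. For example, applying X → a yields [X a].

Seq
X ; Seq
c ; Seq
c ; X ; Seq
c ; c ; Seq
c ; c ; X
c ; c ; X + X
c ; c ; a + X
c ; c ; a + a

[Seq [X c] ; [Seq [X c] ; [Seq [X [X a] + [X a]]]]]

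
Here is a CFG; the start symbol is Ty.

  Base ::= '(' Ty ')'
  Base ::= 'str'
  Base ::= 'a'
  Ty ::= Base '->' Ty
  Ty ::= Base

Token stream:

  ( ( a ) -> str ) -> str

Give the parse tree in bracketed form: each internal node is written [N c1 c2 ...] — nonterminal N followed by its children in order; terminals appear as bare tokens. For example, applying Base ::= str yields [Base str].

Ty
Base -> Ty
( Ty ) -> Ty
( Base -> Ty ) -> Ty
( ( Ty ) -> Ty ) -> Ty
( ( Base ) -> Ty ) -> Ty
( ( a ) -> Ty ) -> Ty
( ( a ) -> Base ) -> Ty
( ( a ) -> str ) -> Ty
( ( a ) -> str ) -> Base
( ( a ) -> str ) -> str

[Ty [Base ( [Ty [Base ( [Ty [Base a]] )] -> [Ty [Base str]]] )] -> [Ty [Base str]]]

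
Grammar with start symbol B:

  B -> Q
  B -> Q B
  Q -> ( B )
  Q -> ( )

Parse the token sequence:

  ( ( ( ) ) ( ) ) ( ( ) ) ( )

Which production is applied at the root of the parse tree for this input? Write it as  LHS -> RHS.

[B [Q ( [B [Q ( [B [Q ( )]] )] [B [Q ( )]]] )] [B [Q ( [B [Q ( )]] )] [B [Q ( )]]]]

B -> Q B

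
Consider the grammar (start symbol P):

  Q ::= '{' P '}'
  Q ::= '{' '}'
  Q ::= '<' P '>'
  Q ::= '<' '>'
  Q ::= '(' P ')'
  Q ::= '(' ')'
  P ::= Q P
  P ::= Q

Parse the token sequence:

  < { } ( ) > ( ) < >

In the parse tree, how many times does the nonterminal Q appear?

5

[P [Q < [P [Q { }] [P [Q ( )]]] >] [P [Q ( )] [P [Q < >]]]]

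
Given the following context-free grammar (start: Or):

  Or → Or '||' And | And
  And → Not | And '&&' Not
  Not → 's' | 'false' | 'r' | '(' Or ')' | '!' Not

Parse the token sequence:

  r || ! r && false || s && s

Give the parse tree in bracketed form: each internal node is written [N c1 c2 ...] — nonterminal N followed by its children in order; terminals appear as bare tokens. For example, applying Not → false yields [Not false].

[Or [Or [Or [And [Not r]]] || [And [And [Not ! [Not r]]] && [Not false]]] || [And [And [Not s]] && [Not s]]]

Or
Or || And
Or || And || And
And || And || And
Not || And || And
r || And || And
r || And && Not || And
r || Not && Not || And
r || ! Not && Not || And
r || ! r && Not || And
r || ! r && false || And
r || ! r && false || And && Not
r || ! r && false || Not && Not
r || ! r && false || s && Not
r || ! r && false || s && s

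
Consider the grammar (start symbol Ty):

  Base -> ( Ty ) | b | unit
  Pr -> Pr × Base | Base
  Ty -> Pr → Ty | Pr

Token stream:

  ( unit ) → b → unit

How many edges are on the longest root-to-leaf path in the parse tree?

6

[Ty [Pr [Base ( [Ty [Pr [Base unit]]] )]] → [Ty [Pr [Base b]] → [Ty [Pr [Base unit]]]]]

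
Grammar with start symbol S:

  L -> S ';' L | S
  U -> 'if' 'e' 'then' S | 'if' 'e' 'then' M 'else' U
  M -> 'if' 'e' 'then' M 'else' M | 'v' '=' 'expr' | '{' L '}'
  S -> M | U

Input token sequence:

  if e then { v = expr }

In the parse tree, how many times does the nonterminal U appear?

1

[S [U if e then [S [M { [L [S [M v = expr]]] }]]]]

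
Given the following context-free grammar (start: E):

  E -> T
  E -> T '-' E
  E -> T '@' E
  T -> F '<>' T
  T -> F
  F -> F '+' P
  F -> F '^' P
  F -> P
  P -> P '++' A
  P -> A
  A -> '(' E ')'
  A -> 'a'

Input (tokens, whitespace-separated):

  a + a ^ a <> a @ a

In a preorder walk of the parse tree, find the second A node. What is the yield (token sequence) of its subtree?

[E [T [F [F [F [P [A a]]] + [P [A a]]] ^ [P [A a]]] <> [T [F [P [A a]]]]] @ [E [T [F [P [A a]]]]]]

a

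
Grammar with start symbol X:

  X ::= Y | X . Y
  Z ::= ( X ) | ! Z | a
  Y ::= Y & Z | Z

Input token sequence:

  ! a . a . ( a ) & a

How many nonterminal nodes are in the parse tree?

15

[X [X [X [Y [Z ! [Z a]]]] . [Y [Z a]]] . [Y [Y [Z ( [X [Y [Z a]]] )]] & [Z a]]]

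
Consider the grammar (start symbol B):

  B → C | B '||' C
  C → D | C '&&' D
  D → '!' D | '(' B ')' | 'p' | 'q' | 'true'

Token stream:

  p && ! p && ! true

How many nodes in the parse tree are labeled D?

[B [C [C [C [D p]] && [D ! [D p]]] && [D ! [D true]]]]

5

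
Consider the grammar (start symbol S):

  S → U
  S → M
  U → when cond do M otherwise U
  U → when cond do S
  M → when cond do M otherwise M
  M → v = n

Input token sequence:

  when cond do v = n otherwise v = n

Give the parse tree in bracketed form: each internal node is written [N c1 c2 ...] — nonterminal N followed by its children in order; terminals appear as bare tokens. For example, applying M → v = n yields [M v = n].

[S [M when cond do [M v = n] otherwise [M v = n]]]

S
M
when cond do M otherwise M
when cond do v = n otherwise M
when cond do v = n otherwise v = n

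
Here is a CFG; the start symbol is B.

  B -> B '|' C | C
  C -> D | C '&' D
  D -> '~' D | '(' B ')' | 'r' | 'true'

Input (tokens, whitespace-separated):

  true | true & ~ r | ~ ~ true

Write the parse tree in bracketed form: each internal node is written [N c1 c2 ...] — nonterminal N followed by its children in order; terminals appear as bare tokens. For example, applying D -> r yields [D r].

[B [B [B [C [D true]]] | [C [C [D true]] & [D ~ [D r]]]] | [C [D ~ [D ~ [D true]]]]]

B
B | C
B | C | C
C | C | C
D | C | C
true | C | C
true | C & D | C
true | D & D | C
true | true & D | C
true | true & ~ D | C
true | true & ~ r | C
true | true & ~ r | D
true | true & ~ r | ~ D
true | true & ~ r | ~ ~ D
true | true & ~ r | ~ ~ true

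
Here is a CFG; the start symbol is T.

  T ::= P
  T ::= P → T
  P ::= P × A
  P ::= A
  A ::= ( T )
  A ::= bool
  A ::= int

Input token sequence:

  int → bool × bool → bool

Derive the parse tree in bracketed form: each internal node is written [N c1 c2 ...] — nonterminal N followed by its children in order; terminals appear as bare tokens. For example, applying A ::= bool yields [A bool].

[T [P [A int]] → [T [P [P [A bool]] × [A bool]] → [T [P [A bool]]]]]

T
P → T
A → T
int → T
int → P → T
int → P × A → T
int → A × A → T
int → bool × A → T
int → bool × bool → T
int → bool × bool → P
int → bool × bool → A
int → bool × bool → bool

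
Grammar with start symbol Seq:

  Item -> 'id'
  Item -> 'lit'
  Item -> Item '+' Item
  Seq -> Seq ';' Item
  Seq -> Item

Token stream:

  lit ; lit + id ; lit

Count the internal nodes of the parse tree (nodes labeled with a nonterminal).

[Seq [Seq [Seq [Item lit]] ; [Item [Item lit] + [Item id]]] ; [Item lit]]

8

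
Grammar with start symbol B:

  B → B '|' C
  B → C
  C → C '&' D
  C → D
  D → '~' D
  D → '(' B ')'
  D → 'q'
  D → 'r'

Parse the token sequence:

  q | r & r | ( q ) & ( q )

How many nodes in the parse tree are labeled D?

7

[B [B [B [C [D q]]] | [C [C [D r]] & [D r]]] | [C [C [D ( [B [C [D q]]] )]] & [D ( [B [C [D q]]] )]]]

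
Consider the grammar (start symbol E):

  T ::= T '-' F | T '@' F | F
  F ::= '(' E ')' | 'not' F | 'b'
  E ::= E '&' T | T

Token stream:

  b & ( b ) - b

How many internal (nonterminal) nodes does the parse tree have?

[E [E [T [F b]]] & [T [T [F ( [E [T [F b]]] )]] - [F b]]]

11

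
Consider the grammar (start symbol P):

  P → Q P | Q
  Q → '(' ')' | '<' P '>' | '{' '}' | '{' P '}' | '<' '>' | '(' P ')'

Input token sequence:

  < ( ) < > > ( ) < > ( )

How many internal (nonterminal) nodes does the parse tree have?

[P [Q < [P [Q ( )] [P [Q < >]]] >] [P [Q ( )] [P [Q < >] [P [Q ( )]]]]]

12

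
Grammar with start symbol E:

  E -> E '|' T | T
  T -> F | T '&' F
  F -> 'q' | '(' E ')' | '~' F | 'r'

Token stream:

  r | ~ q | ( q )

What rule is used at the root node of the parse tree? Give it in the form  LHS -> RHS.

E -> E '|' T

[E [E [E [T [F r]]] | [T [F ~ [F q]]]] | [T [F ( [E [T [F q]]] )]]]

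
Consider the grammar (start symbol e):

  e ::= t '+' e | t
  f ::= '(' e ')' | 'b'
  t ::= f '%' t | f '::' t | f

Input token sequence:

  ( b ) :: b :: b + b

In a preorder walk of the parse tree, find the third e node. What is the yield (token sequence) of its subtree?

b

[e [t [f ( [e [t [f b]]] )] :: [t [f b] :: [t [f b]]]] + [e [t [f b]]]]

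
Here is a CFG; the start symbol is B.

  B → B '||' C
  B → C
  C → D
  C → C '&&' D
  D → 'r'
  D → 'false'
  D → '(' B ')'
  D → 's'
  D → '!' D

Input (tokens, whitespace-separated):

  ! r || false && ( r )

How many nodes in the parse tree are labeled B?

3

[B [B [C [D ! [D r]]]] || [C [C [D false]] && [D ( [B [C [D r]]] )]]]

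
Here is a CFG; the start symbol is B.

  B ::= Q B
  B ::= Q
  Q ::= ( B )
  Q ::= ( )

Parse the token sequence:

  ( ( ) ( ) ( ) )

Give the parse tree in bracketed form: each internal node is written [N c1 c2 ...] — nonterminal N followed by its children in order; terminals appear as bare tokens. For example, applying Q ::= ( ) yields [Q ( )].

B
Q
( B )
( Q B )
( ( ) B )
( ( ) Q B )
( ( ) ( ) B )
( ( ) ( ) Q )
( ( ) ( ) ( ) )

[B [Q ( [B [Q ( )] [B [Q ( )] [B [Q ( )]]]] )]]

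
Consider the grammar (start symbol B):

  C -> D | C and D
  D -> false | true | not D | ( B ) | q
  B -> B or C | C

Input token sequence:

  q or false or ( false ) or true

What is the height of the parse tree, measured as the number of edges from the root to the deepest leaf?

[B [B [B [B [C [D q]]] or [C [D false]]] or [C [D ( [B [C [D false]]] )]]] or [C [D true]]]

7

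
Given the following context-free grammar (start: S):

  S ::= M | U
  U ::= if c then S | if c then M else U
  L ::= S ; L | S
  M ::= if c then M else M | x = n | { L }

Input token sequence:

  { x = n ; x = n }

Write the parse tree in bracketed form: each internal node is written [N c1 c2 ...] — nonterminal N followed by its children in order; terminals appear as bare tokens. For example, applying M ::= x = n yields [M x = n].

[S [M { [L [S [M x = n]] ; [L [S [M x = n]]]] }]]

S
M
{ L }
{ S ; L }
{ M ; L }
{ x = n ; L }
{ x = n ; S }
{ x = n ; M }
{ x = n ; x = n }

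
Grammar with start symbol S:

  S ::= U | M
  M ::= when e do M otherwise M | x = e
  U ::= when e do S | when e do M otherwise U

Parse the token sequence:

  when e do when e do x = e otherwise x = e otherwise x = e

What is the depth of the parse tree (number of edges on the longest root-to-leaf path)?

[S [M when e do [M when e do [M x = e] otherwise [M x = e]] otherwise [M x = e]]]

4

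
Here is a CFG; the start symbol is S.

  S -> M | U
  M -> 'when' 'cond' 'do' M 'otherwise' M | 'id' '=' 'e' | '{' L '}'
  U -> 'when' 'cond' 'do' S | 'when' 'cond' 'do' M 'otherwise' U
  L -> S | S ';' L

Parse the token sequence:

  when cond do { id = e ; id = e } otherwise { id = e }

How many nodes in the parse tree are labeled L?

[S [M when cond do [M { [L [S [M id = e]] ; [L [S [M id = e]]]] }] otherwise [M { [L [S [M id = e]]] }]]]

3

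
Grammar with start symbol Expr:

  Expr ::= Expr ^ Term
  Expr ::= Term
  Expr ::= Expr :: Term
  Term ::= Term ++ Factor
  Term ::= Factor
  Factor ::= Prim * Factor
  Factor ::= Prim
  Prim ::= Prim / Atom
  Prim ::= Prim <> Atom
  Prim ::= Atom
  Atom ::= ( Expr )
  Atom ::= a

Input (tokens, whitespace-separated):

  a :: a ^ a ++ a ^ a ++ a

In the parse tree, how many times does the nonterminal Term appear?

6

[Expr [Expr [Expr [Expr [Term [Factor [Prim [Atom a]]]]] :: [Term [Factor [Prim [Atom a]]]]] ^ [Term [Term [Factor [Prim [Atom a]]]] ++ [Factor [Prim [Atom a]]]]] ^ [Term [Term [Factor [Prim [Atom a]]]] ++ [Factor [Prim [Atom a]]]]]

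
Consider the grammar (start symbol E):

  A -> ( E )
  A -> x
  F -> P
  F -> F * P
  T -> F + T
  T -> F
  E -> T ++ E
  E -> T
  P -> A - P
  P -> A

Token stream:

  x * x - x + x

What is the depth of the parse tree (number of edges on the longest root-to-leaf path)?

[E [T [F [F [P [A x]]] * [P [A x] - [P [A x]]]] + [T [F [P [A x]]]]]]

6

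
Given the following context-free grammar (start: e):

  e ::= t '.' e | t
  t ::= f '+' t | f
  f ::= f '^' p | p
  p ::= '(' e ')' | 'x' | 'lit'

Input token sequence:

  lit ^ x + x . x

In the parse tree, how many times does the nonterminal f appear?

4

[e [t [f [f [p lit]] ^ [p x]] + [t [f [p x]]]] . [e [t [f [p x]]]]]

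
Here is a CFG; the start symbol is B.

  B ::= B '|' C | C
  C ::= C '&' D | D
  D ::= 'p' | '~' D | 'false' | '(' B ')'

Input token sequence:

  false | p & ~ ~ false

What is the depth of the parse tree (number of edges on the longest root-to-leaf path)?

5

[B [B [C [D false]]] | [C [C [D p]] & [D ~ [D ~ [D false]]]]]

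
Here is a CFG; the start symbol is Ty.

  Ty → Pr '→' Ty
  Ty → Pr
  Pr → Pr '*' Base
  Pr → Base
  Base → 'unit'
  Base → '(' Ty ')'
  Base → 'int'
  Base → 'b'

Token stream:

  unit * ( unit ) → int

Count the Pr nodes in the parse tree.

4

[Ty [Pr [Pr [Base unit]] * [Base ( [Ty [Pr [Base unit]]] )]] → [Ty [Pr [Base int]]]]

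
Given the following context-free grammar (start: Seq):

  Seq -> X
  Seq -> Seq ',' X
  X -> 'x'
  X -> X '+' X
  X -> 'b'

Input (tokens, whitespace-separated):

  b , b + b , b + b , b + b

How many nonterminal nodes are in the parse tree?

[Seq [Seq [Seq [Seq [X b]] , [X [X b] + [X b]]] , [X [X b] + [X b]]] , [X [X b] + [X b]]]

14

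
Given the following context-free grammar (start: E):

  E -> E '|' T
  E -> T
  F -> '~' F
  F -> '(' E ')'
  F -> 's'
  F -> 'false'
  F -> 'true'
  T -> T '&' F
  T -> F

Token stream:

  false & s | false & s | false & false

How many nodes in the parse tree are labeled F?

[E [E [E [T [T [F false]] & [F s]]] | [T [T [F false]] & [F s]]] | [T [T [F false]] & [F false]]]

6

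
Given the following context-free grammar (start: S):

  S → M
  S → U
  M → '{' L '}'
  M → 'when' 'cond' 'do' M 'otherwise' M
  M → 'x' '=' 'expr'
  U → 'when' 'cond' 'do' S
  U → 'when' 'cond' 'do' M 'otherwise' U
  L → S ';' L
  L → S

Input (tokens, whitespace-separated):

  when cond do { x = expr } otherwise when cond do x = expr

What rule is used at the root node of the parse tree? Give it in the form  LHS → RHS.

S → U

[S [U when cond do [M { [L [S [M x = expr]]] }] otherwise [U when cond do [S [M x = expr]]]]]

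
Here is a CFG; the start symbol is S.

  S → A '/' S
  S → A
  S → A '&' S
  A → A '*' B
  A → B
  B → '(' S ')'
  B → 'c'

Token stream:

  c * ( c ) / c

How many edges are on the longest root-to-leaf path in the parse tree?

6

[S [A [A [B c]] * [B ( [S [A [B c]]] )]] / [S [A [B c]]]]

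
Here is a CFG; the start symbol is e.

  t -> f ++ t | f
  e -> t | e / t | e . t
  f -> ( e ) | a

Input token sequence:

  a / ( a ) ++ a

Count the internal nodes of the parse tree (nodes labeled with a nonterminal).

[e [e [t [f a]]] / [t [f ( [e [t [f a]]] )] ++ [t [f a]]]]

11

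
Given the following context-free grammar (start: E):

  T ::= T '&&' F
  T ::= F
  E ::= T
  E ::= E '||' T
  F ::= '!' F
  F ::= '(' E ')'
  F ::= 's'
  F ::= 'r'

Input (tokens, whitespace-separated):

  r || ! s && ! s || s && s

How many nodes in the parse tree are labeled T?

5

[E [E [E [T [F r]]] || [T [T [F ! [F s]]] && [F ! [F s]]]] || [T [T [F s]] && [F s]]]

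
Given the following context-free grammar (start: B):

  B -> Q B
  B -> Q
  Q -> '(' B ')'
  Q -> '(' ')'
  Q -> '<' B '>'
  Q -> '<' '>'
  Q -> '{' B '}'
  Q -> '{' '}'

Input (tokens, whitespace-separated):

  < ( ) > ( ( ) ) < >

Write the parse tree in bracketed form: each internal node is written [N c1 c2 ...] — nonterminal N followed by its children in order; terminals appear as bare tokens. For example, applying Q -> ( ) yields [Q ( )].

[B [Q < [B [Q ( )]] >] [B [Q ( [B [Q ( )]] )] [B [Q < >]]]]

B
Q B
< B > B
< Q > B
< ( ) > B
< ( ) > Q B
< ( ) > ( B ) B
< ( ) > ( Q ) B
< ( ) > ( ( ) ) B
< ( ) > ( ( ) ) Q
< ( ) > ( ( ) ) < >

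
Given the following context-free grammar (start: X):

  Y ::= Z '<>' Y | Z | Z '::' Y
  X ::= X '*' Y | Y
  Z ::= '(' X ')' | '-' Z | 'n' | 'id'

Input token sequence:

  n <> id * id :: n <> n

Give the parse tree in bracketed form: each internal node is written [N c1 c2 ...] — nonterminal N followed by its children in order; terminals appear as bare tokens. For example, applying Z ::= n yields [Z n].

[X [X [Y [Z n] <> [Y [Z id]]]] * [Y [Z id] :: [Y [Z n] <> [Y [Z n]]]]]

X
X * Y
Y * Y
Z <> Y * Y
n <> Y * Y
n <> Z * Y
n <> id * Y
n <> id * Z :: Y
n <> id * id :: Y
n <> id * id :: Z <> Y
n <> id * id :: n <> Y
n <> id * id :: n <> Z
n <> id * id :: n <> n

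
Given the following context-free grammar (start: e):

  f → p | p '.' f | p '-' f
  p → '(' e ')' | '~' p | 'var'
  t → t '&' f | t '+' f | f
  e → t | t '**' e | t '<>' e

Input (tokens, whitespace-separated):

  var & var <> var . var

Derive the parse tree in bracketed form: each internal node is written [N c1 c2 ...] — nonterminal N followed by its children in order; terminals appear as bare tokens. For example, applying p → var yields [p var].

e
t <> e
t & f <> e
f & f <> e
p & f <> e
var & f <> e
var & p <> e
var & var <> e
var & var <> t
var & var <> f
var & var <> p . f
var & var <> var . f
var & var <> var . p
var & var <> var . var

[e [t [t [f [p var]]] & [f [p var]]] <> [e [t [f [p var] . [f [p var]]]]]]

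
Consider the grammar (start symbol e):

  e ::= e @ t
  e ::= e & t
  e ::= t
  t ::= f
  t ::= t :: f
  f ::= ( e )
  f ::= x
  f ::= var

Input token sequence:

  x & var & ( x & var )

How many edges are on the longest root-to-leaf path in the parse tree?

7

[e [e [e [t [f x]]] & [t [f var]]] & [t [f ( [e [e [t [f x]]] & [t [f var]]] )]]]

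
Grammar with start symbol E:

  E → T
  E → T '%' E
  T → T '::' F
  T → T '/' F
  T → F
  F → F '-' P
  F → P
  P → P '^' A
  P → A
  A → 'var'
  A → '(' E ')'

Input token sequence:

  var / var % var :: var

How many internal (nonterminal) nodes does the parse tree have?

18

[E [T [T [F [P [A var]]]] / [F [P [A var]]]] % [E [T [T [F [P [A var]]]] :: [F [P [A var]]]]]]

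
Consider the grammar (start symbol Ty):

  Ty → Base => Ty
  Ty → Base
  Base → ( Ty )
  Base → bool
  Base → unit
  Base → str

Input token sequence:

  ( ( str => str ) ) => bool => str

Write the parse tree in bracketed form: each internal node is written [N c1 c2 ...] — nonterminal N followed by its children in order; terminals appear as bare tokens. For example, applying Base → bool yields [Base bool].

Ty
Base => Ty
( Ty ) => Ty
( Base ) => Ty
( ( Ty ) ) => Ty
( ( Base => Ty ) ) => Ty
( ( str => Ty ) ) => Ty
( ( str => Base ) ) => Ty
( ( str => str ) ) => Ty
( ( str => str ) ) => Base => Ty
( ( str => str ) ) => bool => Ty
( ( str => str ) ) => bool => Base
( ( str => str ) ) => bool => str

[Ty [Base ( [Ty [Base ( [Ty [Base str] => [Ty [Base str]]] )]] )] => [Ty [Base bool] => [Ty [Base str]]]]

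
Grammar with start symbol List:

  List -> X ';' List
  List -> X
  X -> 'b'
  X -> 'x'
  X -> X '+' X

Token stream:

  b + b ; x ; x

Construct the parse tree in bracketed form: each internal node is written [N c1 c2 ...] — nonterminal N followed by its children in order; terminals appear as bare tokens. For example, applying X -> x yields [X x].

[List [X [X b] + [X b]] ; [List [X x] ; [List [X x]]]]

List
X ; List
X + X ; List
b + X ; List
b + b ; List
b + b ; X ; List
b + b ; x ; List
b + b ; x ; X
b + b ; x ; x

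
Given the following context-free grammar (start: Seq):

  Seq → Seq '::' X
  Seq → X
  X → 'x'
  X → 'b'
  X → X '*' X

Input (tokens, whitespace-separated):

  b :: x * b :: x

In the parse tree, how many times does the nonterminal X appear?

5

[Seq [Seq [Seq [X b]] :: [X [X x] * [X b]]] :: [X x]]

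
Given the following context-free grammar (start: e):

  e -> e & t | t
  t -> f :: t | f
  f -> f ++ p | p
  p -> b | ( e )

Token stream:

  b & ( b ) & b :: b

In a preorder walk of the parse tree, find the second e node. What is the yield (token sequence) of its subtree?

b & ( b )

[e [e [e [t [f [p b]]]] & [t [f [p ( [e [t [f [p b]]]] )]]]] & [t [f [p b]] :: [t [f [p b]]]]]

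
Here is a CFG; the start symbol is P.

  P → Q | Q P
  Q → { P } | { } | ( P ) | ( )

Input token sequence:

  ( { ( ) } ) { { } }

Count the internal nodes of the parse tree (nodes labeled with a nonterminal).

10

[P [Q ( [P [Q { [P [Q ( )]] }]] )] [P [Q { [P [Q { }]] }]]]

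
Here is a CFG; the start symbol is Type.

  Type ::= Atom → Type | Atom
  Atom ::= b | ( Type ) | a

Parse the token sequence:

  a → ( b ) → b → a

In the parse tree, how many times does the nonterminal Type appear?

5

[Type [Atom a] → [Type [Atom ( [Type [Atom b]] )] → [Type [Atom b] → [Type [Atom a]]]]]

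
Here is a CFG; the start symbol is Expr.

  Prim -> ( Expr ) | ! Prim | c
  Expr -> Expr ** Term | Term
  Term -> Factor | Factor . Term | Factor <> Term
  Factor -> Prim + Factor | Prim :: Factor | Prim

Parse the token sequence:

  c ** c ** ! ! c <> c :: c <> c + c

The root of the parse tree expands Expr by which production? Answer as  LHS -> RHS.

[Expr [Expr [Expr [Term [Factor [Prim c]]]] ** [Term [Factor [Prim c]]]] ** [Term [Factor [Prim ! [Prim ! [Prim c]]]] <> [Term [Factor [Prim c] :: [Factor [Prim c]]] <> [Term [Factor [Prim c] + [Factor [Prim c]]]]]]]

Expr -> Expr ** Term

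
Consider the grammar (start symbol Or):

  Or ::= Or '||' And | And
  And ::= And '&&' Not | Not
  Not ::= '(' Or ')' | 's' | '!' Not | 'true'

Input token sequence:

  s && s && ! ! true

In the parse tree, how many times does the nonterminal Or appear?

[Or [And [And [And [Not s]] && [Not s]] && [Not ! [Not ! [Not true]]]]]

1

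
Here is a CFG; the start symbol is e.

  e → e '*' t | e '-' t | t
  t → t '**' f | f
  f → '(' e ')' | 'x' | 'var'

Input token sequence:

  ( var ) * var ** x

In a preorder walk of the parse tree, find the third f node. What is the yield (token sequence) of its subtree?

[e [e [t [f ( [e [t [f var]]] )]]] * [t [t [f var]] ** [f x]]]

var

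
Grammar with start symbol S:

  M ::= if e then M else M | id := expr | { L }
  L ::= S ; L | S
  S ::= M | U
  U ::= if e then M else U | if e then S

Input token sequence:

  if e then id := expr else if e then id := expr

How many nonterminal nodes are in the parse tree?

6

[S [U if e then [M id := expr] else [U if e then [S [M id := expr]]]]]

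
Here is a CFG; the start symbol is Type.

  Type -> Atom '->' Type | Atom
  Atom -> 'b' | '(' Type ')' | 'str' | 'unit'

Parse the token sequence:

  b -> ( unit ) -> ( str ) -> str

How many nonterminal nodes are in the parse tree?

[Type [Atom b] -> [Type [Atom ( [Type [Atom unit]] )] -> [Type [Atom ( [Type [Atom str]] )] -> [Type [Atom str]]]]]

12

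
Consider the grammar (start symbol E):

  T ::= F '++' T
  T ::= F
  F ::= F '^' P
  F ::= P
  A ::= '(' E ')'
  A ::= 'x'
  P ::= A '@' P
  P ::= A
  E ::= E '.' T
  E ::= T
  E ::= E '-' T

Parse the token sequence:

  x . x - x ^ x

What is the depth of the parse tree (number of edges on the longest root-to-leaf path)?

7

[E [E [E [T [F [P [A x]]]]] . [T [F [P [A x]]]]] - [T [F [F [P [A x]]] ^ [P [A x]]]]]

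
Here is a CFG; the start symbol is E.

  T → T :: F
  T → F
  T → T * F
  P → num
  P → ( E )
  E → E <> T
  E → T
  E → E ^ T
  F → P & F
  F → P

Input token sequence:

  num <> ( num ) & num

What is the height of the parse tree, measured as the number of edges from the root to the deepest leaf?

[E [E [T [F [P num]]]] <> [T [F [P ( [E [T [F [P num]]]] )] & [F [P num]]]]]

8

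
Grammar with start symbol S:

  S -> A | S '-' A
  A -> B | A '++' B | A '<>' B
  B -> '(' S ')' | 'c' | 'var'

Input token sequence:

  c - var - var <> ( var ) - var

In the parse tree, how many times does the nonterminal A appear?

6

[S [S [S [S [A [B c]]] - [A [B var]]] - [A [A [B var]] <> [B ( [S [A [B var]]] )]]] - [A [B var]]]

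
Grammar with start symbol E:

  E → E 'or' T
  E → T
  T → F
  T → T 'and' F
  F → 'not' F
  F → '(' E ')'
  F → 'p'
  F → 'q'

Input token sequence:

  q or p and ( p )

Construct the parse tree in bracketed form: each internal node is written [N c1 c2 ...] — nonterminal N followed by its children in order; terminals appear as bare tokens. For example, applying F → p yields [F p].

[E [E [T [F q]]] or [T [T [F p]] and [F ( [E [T [F p]]] )]]]

E
E or T
T or T
F or T
q or T
q or T and F
q or F and F
q or p and F
q or p and ( E )
q or p and ( T )
q or p and ( F )
q or p and ( p )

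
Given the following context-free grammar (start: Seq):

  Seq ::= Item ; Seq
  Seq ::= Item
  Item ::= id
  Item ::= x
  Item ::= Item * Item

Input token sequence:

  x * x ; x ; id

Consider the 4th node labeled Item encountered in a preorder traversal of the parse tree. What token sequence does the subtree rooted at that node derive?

[Seq [Item [Item x] * [Item x]] ; [Seq [Item x] ; [Seq [Item id]]]]

x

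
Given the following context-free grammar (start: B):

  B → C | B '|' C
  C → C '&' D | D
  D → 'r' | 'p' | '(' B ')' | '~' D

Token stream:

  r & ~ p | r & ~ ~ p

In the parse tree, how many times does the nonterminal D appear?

[B [B [C [C [D r]] & [D ~ [D p]]]] | [C [C [D r]] & [D ~ [D ~ [D p]]]]]

7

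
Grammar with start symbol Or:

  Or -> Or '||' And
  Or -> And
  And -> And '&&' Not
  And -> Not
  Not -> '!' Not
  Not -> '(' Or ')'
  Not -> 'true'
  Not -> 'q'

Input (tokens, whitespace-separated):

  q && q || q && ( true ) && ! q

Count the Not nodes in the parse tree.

7

[Or [Or [And [And [Not q]] && [Not q]]] || [And [And [And [Not q]] && [Not ( [Or [And [Not true]]] )]] && [Not ! [Not q]]]]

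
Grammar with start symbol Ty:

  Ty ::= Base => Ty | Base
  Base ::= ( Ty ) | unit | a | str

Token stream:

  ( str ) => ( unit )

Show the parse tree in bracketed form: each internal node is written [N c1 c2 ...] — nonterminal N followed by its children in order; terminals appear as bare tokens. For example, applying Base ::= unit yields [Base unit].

Ty
Base => Ty
( Ty ) => Ty
( Base ) => Ty
( str ) => Ty
( str ) => Base
( str ) => ( Ty )
( str ) => ( Base )
( str ) => ( unit )

[Ty [Base ( [Ty [Base str]] )] => [Ty [Base ( [Ty [Base unit]] )]]]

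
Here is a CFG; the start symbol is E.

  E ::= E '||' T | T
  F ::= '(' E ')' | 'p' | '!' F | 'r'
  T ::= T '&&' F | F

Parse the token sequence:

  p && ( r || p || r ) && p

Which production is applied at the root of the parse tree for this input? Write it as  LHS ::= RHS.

[E [T [T [T [F p]] && [F ( [E [E [E [T [F r]]] || [T [F p]]] || [T [F r]]] )]] && [F p]]]

E ::= T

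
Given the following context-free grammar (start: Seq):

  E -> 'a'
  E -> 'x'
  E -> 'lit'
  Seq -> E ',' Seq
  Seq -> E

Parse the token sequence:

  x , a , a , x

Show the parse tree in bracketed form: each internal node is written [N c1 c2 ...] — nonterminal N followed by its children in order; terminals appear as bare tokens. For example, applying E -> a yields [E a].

[Seq [E x] , [Seq [E a] , [Seq [E a] , [Seq [E x]]]]]

Seq
E , Seq
x , Seq
x , E , Seq
x , a , Seq
x , a , E , Seq
x , a , a , Seq
x , a , a , E
x , a , a , x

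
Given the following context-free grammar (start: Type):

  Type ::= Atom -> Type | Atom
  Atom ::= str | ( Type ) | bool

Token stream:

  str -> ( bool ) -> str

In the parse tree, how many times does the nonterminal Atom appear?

[Type [Atom str] -> [Type [Atom ( [Type [Atom bool]] )] -> [Type [Atom str]]]]

4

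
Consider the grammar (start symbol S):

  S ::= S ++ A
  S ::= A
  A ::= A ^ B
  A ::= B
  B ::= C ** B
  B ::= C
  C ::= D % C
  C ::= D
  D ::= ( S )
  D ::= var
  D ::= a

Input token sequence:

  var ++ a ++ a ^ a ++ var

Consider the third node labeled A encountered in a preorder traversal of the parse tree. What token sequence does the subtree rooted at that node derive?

[S [S [S [S [A [B [C [D var]]]]] ++ [A [B [C [D a]]]]] ++ [A [A [B [C [D a]]]] ^ [B [C [D a]]]]] ++ [A [B [C [D var]]]]]

a ^ a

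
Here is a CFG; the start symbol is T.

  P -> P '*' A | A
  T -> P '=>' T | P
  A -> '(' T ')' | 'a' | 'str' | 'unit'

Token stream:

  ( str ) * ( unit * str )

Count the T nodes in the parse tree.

3

[T [P [P [A ( [T [P [A str]]] )]] * [A ( [T [P [P [A unit]] * [A str]]] )]]]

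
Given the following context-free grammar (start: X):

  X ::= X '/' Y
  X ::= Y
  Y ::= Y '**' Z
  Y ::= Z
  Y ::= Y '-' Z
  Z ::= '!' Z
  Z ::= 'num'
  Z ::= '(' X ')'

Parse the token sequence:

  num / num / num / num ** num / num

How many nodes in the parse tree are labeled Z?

[X [X [X [X [X [Y [Z num]]] / [Y [Z num]]] / [Y [Z num]]] / [Y [Y [Z num]] ** [Z num]]] / [Y [Z num]]]

6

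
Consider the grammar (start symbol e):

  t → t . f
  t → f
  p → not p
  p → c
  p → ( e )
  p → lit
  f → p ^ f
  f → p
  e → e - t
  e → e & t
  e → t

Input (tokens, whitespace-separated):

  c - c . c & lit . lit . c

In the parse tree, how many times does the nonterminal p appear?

6

[e [e [e [t [f [p c]]]] - [t [t [f [p c]]] . [f [p c]]]] & [t [t [t [f [p lit]]] . [f [p lit]]] . [f [p c]]]]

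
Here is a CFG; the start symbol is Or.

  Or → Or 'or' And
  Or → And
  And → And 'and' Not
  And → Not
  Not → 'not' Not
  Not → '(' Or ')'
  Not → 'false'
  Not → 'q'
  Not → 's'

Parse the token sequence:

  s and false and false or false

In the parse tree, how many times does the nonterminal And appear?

4

[Or [Or [And [And [And [Not s]] and [Not false]] and [Not false]]] or [And [Not false]]]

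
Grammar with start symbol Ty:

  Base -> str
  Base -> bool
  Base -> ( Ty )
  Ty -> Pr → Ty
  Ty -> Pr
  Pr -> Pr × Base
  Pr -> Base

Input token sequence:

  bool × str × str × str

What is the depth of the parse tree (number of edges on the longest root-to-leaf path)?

6

[Ty [Pr [Pr [Pr [Pr [Base bool]] × [Base str]] × [Base str]] × [Base str]]]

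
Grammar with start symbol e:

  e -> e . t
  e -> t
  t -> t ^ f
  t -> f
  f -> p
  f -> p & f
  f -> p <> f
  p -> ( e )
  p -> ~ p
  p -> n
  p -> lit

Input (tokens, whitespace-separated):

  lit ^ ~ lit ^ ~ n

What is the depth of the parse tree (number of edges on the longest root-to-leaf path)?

[e [t [t [t [f [p lit]]] ^ [f [p ~ [p lit]]]] ^ [f [p ~ [p n]]]]]

6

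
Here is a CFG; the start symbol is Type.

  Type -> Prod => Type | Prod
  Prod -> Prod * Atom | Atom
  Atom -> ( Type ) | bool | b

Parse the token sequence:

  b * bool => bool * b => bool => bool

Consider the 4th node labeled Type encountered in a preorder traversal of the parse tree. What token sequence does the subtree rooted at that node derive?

[Type [Prod [Prod [Atom b]] * [Atom bool]] => [Type [Prod [Prod [Atom bool]] * [Atom b]] => [Type [Prod [Atom bool]] => [Type [Prod [Atom bool]]]]]]

bool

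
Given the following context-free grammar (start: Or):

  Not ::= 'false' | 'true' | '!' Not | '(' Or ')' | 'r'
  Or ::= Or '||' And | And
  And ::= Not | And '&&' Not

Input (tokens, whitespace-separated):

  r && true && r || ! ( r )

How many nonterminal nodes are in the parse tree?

[Or [Or [And [And [And [Not r]] && [Not true]] && [Not r]]] || [And [Not ! [Not ( [Or [And [Not r]]] )]]]]

14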